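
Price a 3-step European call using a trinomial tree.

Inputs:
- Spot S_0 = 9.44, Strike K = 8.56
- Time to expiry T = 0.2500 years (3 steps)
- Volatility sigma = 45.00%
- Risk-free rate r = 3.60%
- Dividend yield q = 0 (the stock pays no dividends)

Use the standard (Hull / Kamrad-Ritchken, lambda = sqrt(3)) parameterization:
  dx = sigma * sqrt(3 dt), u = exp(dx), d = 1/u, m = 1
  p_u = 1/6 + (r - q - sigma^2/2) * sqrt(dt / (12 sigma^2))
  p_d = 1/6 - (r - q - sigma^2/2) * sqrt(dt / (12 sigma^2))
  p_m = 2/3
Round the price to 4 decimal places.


dt = T/N = 0.083333; dx = sigma*sqrt(3*dt) = 0.225000
u = exp(dx) = 1.252323; d = 1/u = 0.798516
p_u = 0.154583, p_m = 0.666667, p_d = 0.178750
Discount per step: exp(-r*dt) = 0.997004
Stock lattice S(k, j) with j the centered position index:
  k=0: S(0,+0) = 9.4400
  k=1: S(1,-1) = 7.5380; S(1,+0) = 9.4400; S(1,+1) = 11.8219
  k=2: S(2,-2) = 6.0192; S(2,-1) = 7.5380; S(2,+0) = 9.4400; S(2,+1) = 11.8219; S(2,+2) = 14.8049
  k=3: S(3,-3) = 4.8064; S(3,-2) = 6.0192; S(3,-1) = 7.5380; S(3,+0) = 9.4400; S(3,+1) = 11.8219; S(3,+2) = 14.8049; S(3,+3) = 18.5405
Terminal payoffs V(N, j) = max(S_T - K, 0):
  V(3,-3) = 0.000000; V(3,-2) = 0.000000; V(3,-1) = 0.000000; V(3,+0) = 0.880000; V(3,+1) = 3.261926; V(3,+2) = 6.244867; V(3,+3) = 9.980471
Backward induction: V(k, j) = exp(-r*dt) * [p_u * V(k+1, j+1) + p_m * V(k+1, j) + p_d * V(k+1, j-1)]
  V(2,-2) = exp(-r*dt) * [p_u*0.000000 + p_m*0.000000 + p_d*0.000000] = 0.000000
  V(2,-1) = exp(-r*dt) * [p_u*0.880000 + p_m*0.000000 + p_d*0.000000] = 0.135626
  V(2,+0) = exp(-r*dt) * [p_u*3.261926 + p_m*0.880000 + p_d*0.000000] = 1.087638
  V(2,+1) = exp(-r*dt) * [p_u*6.244867 + p_m*3.261926 + p_d*0.880000] = 3.287393
  V(2,+2) = exp(-r*dt) * [p_u*9.980471 + p_m*6.244867 + p_d*3.261926] = 6.270289
  V(1,-1) = exp(-r*dt) * [p_u*1.087638 + p_m*0.135626 + p_d*0.000000] = 0.257774
  V(1,+0) = exp(-r*dt) * [p_u*3.287393 + p_m*1.087638 + p_d*0.135626] = 1.253745
  V(1,+1) = exp(-r*dt) * [p_u*6.270289 + p_m*3.287393 + p_d*1.087638] = 3.345242
  V(0,+0) = exp(-r*dt) * [p_u*3.345242 + p_m*1.253745 + p_d*0.257774] = 1.394835

Answer: Price = V(0,0) = 1.3948


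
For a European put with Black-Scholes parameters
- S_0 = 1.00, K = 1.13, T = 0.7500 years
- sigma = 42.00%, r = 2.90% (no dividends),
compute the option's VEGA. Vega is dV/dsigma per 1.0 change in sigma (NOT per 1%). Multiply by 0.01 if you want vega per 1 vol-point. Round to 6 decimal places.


d1 = -0.0943490214; d2 = -0.4580796910
phi(d1) = 0.3971705863; exp(-qT) = 1.0000000000; exp(-rT) = 0.9784848257
Vega = S * exp(-qT) * phi(d1) * sqrt(T) = 1.0000 * 1.0000000000 * 0.3971705863 * 0.8660254038 = 0.343960

Answer: Vega = 0.343960


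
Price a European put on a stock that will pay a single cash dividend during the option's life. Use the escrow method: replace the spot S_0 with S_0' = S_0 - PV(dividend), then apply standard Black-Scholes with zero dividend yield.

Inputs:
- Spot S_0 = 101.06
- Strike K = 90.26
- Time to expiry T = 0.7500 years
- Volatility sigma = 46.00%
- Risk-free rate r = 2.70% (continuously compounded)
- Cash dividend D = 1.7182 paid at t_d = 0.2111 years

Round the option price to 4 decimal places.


Answer: Price = 9.9922

Derivation:
PV(D) = D * exp(-r * t_d) = 1.7182 * 0.99431651 = 1.70843463
S_0' = S_0 - PV(D) = 101.0600 - 1.70843463 = 99.35156537
d1 = (ln(S_0'/K) + (r + sigma^2/2)*T) / (sigma*sqrt(T)) = 0.49092427
d2 = d1 - sigma*sqrt(T) = 0.09255259
exp(-rT) = 0.97995365
N(-d1) = 0.31174000; N(-d2) = 0.46312951
P = K * exp(-rT) * N(-d2) - S_0' * N(-d1) = 90.2600 * 0.97995365 * 0.46312951 - 99.35156537 * 0.31174000 = 9.9922


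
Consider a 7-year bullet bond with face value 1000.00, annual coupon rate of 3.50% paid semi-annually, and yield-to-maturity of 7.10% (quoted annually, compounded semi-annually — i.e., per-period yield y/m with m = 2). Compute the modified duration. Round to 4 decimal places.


Coupon per period c = face * coupon_rate / m = 17.500000
Periods per year m = 2; per-period yield y/m = 0.035500
Number of cashflows N = 14
Cashflows (t years, CF_t, discount factor 1/(1+y/m)^(m*t), PV):
  t = 0.5000: CF_t = 17.500000, DF = 0.965717, PV = 16.900048
  t = 1.0000: CF_t = 17.500000, DF = 0.932609, PV = 16.320665
  t = 1.5000: CF_t = 17.500000, DF = 0.900637, PV = 15.761144
  t = 2.0000: CF_t = 17.500000, DF = 0.869760, PV = 15.220805
  t = 2.5000: CF_t = 17.500000, DF = 0.839942, PV = 14.698991
  t = 3.0000: CF_t = 17.500000, DF = 0.811147, PV = 14.195066
  t = 3.5000: CF_t = 17.500000, DF = 0.783338, PV = 13.708418
  t = 4.0000: CF_t = 17.500000, DF = 0.756483, PV = 13.238453
  t = 4.5000: CF_t = 17.500000, DF = 0.730549, PV = 12.784599
  t = 5.0000: CF_t = 17.500000, DF = 0.705503, PV = 12.346305
  t = 5.5000: CF_t = 17.500000, DF = 0.681316, PV = 11.923038
  t = 6.0000: CF_t = 17.500000, DF = 0.657959, PV = 11.514281
  t = 6.5000: CF_t = 17.500000, DF = 0.635402, PV = 11.119537
  t = 7.0000: CF_t = 1017.500000, DF = 0.613619, PV = 624.356982
Price P = sum_t PV_t = 804.088332
First compute Macaulay numerator sum_t t * PV_t:
  t * PV_t at t = 0.5000: 8.450024
  t * PV_t at t = 1.0000: 16.320665
  t * PV_t at t = 1.5000: 23.641716
  t * PV_t at t = 2.0000: 30.441611
  t * PV_t at t = 2.5000: 36.747478
  t * PV_t at t = 3.0000: 42.585199
  t * PV_t at t = 3.5000: 47.979462
  t * PV_t at t = 4.0000: 52.953810
  t * PV_t at t = 4.5000: 57.530697
  t * PV_t at t = 5.0000: 61.731527
  t * PV_t at t = 5.5000: 65.576707
  t * PV_t at t = 6.0000: 69.085684
  t * PV_t at t = 6.5000: 72.276991
  t * PV_t at t = 7.0000: 4370.498874
Macaulay duration D = 4955.820445 / 804.088332 = 6.163279
Modified duration = D / (1 + y/m) = 6.163279 / (1 + 0.035500) = 5.951983

Answer: Modified duration = 5.9520


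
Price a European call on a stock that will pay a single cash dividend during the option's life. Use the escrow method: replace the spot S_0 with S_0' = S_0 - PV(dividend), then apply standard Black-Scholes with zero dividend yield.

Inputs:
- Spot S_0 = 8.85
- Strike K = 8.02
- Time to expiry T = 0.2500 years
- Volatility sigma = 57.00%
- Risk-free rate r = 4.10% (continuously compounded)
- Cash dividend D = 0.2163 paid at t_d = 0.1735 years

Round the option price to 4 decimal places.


Answer: Price = 1.3279

Derivation:
PV(D) = D * exp(-r * t_d) = 0.2163 * 0.99291174 = 0.21476681
S_0' = S_0 - PV(D) = 8.8500 - 0.21476681 = 8.63523319
d1 = (ln(S_0'/K) + (r + sigma^2/2)*T) / (sigma*sqrt(T)) = 0.43780630
d2 = d1 - sigma*sqrt(T) = 0.15280630
exp(-rT) = 0.98980235
N(d1) = 0.66923665; N(d2) = 0.56072448
C = S_0' * N(d1) - K * exp(-rT) * N(d2) = 8.63523319 * 0.66923665 - 8.0200 * 0.98980235 * 0.56072448 = 1.3279


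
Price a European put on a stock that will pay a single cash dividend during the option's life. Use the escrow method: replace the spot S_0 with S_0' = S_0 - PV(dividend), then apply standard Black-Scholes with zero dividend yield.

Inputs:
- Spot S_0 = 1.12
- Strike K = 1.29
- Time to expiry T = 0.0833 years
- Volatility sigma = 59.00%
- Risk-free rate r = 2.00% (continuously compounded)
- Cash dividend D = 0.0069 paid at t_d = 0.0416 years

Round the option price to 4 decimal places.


PV(D) = D * exp(-r * t_d) = 0.0069 * 0.99916835 = 0.00689426
S_0' = S_0 - PV(D) = 1.1200 - 0.00689426 = 1.11310574
d1 = (ln(S_0'/K) + (r + sigma^2/2)*T) / (sigma*sqrt(T)) = -0.77120329
d2 = d1 - sigma*sqrt(T) = -0.94148755
exp(-rT) = 0.99833539
N(-d1) = 0.77970678; N(-d2) = 0.82677247
P = K * exp(-rT) * N(-d2) - S_0' * N(-d1) = 1.2900 * 0.99833539 * 0.82677247 - 1.11310574 * 0.77970678 = 0.1969

Answer: Price = 0.1969


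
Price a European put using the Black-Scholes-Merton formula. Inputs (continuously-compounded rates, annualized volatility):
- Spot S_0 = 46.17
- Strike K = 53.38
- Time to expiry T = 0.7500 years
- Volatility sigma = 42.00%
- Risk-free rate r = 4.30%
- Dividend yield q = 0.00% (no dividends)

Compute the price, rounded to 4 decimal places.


d1 = (ln(S/K) + (r - q + 0.5*sigma^2) * T) / (sigma * sqrt(T)) = -0.12840794
d2 = d1 - sigma * sqrt(T) = -0.49213861
exp(-rT) = 0.96826449; exp(-qT) = 1.00000000
P = K * exp(-rT) * N(-d2) - S_0 * exp(-qT) * N(-d1)
N(-d1) = 0.55108693; N(-d2) = 0.68868932
P = 53.3800 * 0.96826449 * 0.68868932 - 46.1700 * 1.00000000 * 0.55108693 = 10.1519

Answer: Price = 10.1519


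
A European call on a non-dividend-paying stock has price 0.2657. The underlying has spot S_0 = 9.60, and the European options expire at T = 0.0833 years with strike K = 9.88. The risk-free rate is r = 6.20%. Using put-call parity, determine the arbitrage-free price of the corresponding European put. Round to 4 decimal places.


Put-call parity: C - P = S_0 * exp(-qT) - K * exp(-rT).
S_0 * exp(-qT) = 9.6000 * 1.00000000 = 9.60000000
K * exp(-rT) = 9.8800 * 0.99484871 = 9.82910529
P = C - S*exp(-qT) + K*exp(-rT)
P = 0.2657 - 9.60000000 + 9.82910529 = 0.4948

Answer: Put price = 0.4948


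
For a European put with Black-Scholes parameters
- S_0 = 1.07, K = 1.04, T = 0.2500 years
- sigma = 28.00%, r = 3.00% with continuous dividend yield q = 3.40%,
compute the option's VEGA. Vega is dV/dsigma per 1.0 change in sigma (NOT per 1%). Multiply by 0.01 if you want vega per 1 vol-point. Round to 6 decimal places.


d1 = 0.2659852523; d2 = 0.1259852523
phi(d1) = 0.3850767513; exp(-qT) = 0.9915360229; exp(-rT) = 0.9925280548
Vega = S * exp(-qT) * phi(d1) * sqrt(T) = 1.0700 * 0.9915360229 * 0.3850767513 * 0.5000000000 = 0.204272

Answer: Vega = 0.204272


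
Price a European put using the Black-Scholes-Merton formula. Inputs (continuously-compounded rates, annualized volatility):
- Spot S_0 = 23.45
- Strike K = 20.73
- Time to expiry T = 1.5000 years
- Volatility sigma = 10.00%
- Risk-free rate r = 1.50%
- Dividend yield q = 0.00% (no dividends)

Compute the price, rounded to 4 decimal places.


d1 = (ln(S/K) + (r - q + 0.5*sigma^2) * T) / (sigma * sqrt(T)) = 1.25159592
d2 = d1 - sigma * sqrt(T) = 1.12912143
exp(-rT) = 0.97775124; exp(-qT) = 1.00000000
P = K * exp(-rT) * N(-d2) - S_0 * exp(-qT) * N(-d1)
N(-d1) = 0.10535857; N(-d2) = 0.12942331
P = 20.7300 * 0.97775124 * 0.12942331 - 23.4500 * 1.00000000 * 0.10535857 = 0.1526

Answer: Price = 0.1526


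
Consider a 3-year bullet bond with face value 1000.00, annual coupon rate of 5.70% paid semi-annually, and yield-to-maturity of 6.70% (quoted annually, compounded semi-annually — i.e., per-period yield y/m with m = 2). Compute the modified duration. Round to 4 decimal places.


Coupon per period c = face * coupon_rate / m = 28.500000
Periods per year m = 2; per-period yield y/m = 0.033500
Number of cashflows N = 6
Cashflows (t years, CF_t, discount factor 1/(1+y/m)^(m*t), PV):
  t = 0.5000: CF_t = 28.500000, DF = 0.967586, PV = 27.576197
  t = 1.0000: CF_t = 28.500000, DF = 0.936222, PV = 26.682339
  t = 1.5000: CF_t = 28.500000, DF = 0.905876, PV = 25.817454
  t = 2.0000: CF_t = 28.500000, DF = 0.876512, PV = 24.980604
  t = 2.5000: CF_t = 28.500000, DF = 0.848101, PV = 24.170880
  t = 3.0000: CF_t = 1028.500000, DF = 0.820611, PV = 843.997986
Price P = sum_t PV_t = 973.225460
First compute Macaulay numerator sum_t t * PV_t:
  t * PV_t at t = 0.5000: 13.788099
  t * PV_t at t = 1.0000: 26.682339
  t * PV_t at t = 1.5000: 38.726181
  t * PV_t at t = 2.0000: 49.961208
  t * PV_t at t = 2.5000: 60.427199
  t * PV_t at t = 3.0000: 2531.993958
Macaulay duration D = 2721.578984 / 973.225460 = 2.796453
Modified duration = D / (1 + y/m) = 2.796453 / (1 + 0.033500) = 2.705808

Answer: Modified duration = 2.7058


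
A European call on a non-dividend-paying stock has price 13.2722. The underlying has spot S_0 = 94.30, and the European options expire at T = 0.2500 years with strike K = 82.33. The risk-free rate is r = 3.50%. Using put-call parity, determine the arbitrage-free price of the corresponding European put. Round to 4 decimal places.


Answer: Put price = 0.5850

Derivation:
Put-call parity: C - P = S_0 * exp(-qT) - K * exp(-rT).
S_0 * exp(-qT) = 94.3000 * 1.00000000 = 94.30000000
K * exp(-rT) = 82.3300 * 0.99128817 = 81.61275502
P = C - S*exp(-qT) + K*exp(-rT)
P = 13.2722 - 94.30000000 + 81.61275502 = 0.5850


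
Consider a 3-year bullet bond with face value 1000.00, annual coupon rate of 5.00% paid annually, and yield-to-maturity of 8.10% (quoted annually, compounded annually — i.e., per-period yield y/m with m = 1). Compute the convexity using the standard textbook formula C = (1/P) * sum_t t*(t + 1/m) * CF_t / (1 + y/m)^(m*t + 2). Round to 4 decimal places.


Coupon per period c = face * coupon_rate / m = 50.000000
Periods per year m = 1; per-period yield y/m = 0.081000
Number of cashflows N = 3
Cashflows (t years, CF_t, discount factor 1/(1+y/m)^(m*t), PV):
  t = 1.0000: CF_t = 50.000000, DF = 0.925069, PV = 46.253469
  t = 2.0000: CF_t = 50.000000, DF = 0.855753, PV = 42.787668
  t = 3.0000: CF_t = 1050.000000, DF = 0.791631, PV = 831.212790
Price P = sum_t PV_t = 920.253927
Convexity numerator sum_t t*(t + 1/m) * CF_t / (1+y/m)^(m*t + 2):
  t = 1.0000: term = 79.163123
  t = 2.0000: term = 219.694143
  t = 3.0000: term = 8535.757638
Convexity = (1/P) * sum = 8834.614904 / 920.253927 = 9.600193

Answer: Convexity = 9.6002


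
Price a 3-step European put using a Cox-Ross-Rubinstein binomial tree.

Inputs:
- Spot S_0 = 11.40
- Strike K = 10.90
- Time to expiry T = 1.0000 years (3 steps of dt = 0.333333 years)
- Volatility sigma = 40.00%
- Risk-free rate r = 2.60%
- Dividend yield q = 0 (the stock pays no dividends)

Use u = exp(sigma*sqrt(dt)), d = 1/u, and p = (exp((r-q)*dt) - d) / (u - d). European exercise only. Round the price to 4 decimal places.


Answer: Price = V(0,0) = 1.5165

Derivation:
dt = T/N = 0.333333
u = exp(sigma*sqrt(dt)) = 1.259784; d = 1/u = 0.793787
p = (exp((r-q)*dt) - d) / (u - d) = 0.461199
Discount per step: exp(-r*dt) = 0.991371
Stock lattice S(k, i) with i counting down-moves:
  k=0: S(0,0) = 11.4000
  k=1: S(1,0) = 14.3615; S(1,1) = 9.0492
  k=2: S(2,0) = 18.0924; S(2,1) = 11.4000; S(2,2) = 7.1831
  k=3: S(3,0) = 22.7925; S(3,1) = 14.3615; S(3,2) = 9.0492; S(3,3) = 5.7019
Terminal payoffs V(N, i) = max(K - S_T, 0):
  V(3,0) = 0.000000; V(3,1) = 0.000000; V(3,2) = 1.850828; V(3,3) = 5.198137
Backward induction: V(k, i) = exp(-r*dt) * [p * V(k+1, i) + (1-p) * V(k+1, i+1)].
  V(2,0) = exp(-r*dt) * [p*0.000000 + (1-p)*0.000000] = 0.000000
  V(2,1) = exp(-r*dt) * [p*0.000000 + (1-p)*1.850828] = 0.988622
  V(2,2) = exp(-r*dt) * [p*1.850828 + (1-p)*5.198137] = 3.622826
  V(1,0) = exp(-r*dt) * [p*0.000000 + (1-p)*0.988622] = 0.528074
  V(1,1) = exp(-r*dt) * [p*0.988622 + (1-p)*3.622826] = 2.387155
  V(0,0) = exp(-r*dt) * [p*0.528074 + (1-p)*2.387155] = 1.516548


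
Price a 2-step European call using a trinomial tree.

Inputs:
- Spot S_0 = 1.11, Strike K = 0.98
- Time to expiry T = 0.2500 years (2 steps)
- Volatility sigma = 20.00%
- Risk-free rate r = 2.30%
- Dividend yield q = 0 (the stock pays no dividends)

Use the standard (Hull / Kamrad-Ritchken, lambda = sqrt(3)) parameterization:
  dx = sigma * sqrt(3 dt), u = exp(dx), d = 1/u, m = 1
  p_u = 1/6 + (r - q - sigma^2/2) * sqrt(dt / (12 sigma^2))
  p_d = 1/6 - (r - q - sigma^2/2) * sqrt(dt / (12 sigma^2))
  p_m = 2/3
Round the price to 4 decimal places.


Answer: Price = V(0,0) = 0.1386

Derivation:
dt = T/N = 0.125000; dx = sigma*sqrt(3*dt) = 0.122474
u = exp(dx) = 1.130290; d = 1/u = 0.884728
p_u = 0.168198, p_m = 0.666667, p_d = 0.165136
Discount per step: exp(-r*dt) = 0.997129
Stock lattice S(k, j) with j the centered position index:
  k=0: S(0,+0) = 1.1100
  k=1: S(1,-1) = 0.9820; S(1,+0) = 1.1100; S(1,+1) = 1.2546
  k=2: S(2,-2) = 0.8688; S(2,-1) = 0.9820; S(2,+0) = 1.1100; S(2,+1) = 1.2546; S(2,+2) = 1.4181
Terminal payoffs V(N, j) = max(S_T - K, 0):
  V(2,-2) = 0.000000; V(2,-1) = 0.002049; V(2,+0) = 0.130000; V(2,+1) = 0.274622; V(2,+2) = 0.438087
Backward induction: V(k, j) = exp(-r*dt) * [p_u * V(k+1, j+1) + p_m * V(k+1, j) + p_d * V(k+1, j-1)]
  V(1,-1) = exp(-r*dt) * [p_u*0.130000 + p_m*0.002049 + p_d*0.000000] = 0.023165
  V(1,+0) = exp(-r*dt) * [p_u*0.274622 + p_m*0.130000 + p_d*0.002049] = 0.132813
  V(1,+1) = exp(-r*dt) * [p_u*0.438087 + p_m*0.274622 + p_d*0.130000] = 0.277436
  V(0,+0) = exp(-r*dt) * [p_u*0.277436 + p_m*0.132813 + p_d*0.023165] = 0.138632


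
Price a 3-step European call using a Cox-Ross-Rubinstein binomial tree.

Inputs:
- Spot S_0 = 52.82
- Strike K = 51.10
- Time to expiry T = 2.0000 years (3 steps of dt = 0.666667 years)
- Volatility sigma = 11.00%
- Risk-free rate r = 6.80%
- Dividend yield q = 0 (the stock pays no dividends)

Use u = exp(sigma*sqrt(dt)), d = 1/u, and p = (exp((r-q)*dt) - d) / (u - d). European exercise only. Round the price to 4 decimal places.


dt = T/N = 0.666667
u = exp(sigma*sqrt(dt)) = 1.093971; d = 1/u = 0.914101
p = (exp((r-q)*dt) - d) / (u - d) = 0.735394
Discount per step: exp(-r*dt) = 0.955679
Stock lattice S(k, i) with i counting down-moves:
  k=0: S(0,0) = 52.8200
  k=1: S(1,0) = 57.7836; S(1,1) = 48.2828
  k=2: S(2,0) = 63.2136; S(2,1) = 52.8200; S(2,2) = 44.1353
  k=3: S(3,0) = 69.1539; S(3,1) = 57.7836; S(3,2) = 48.2828; S(3,3) = 40.3441
Terminal payoffs V(N, i) = max(S_T - K, 0):
  V(3,0) = 18.053853; V(3,1) = 6.683573; V(3,2) = 0.000000; V(3,3) = 0.000000
Backward induction: V(k, i) = exp(-r*dt) * [p * V(k+1, i) + (1-p) * V(k+1, i+1)].
  V(2,0) = exp(-r*dt) * [p*18.053853 + (1-p)*6.683573] = 14.378390
  V(2,1) = exp(-r*dt) * [p*6.683573 + (1-p)*0.000000] = 4.697220
  V(2,2) = exp(-r*dt) * [p*0.000000 + (1-p)*0.000000] = 0.000000
  V(1,0) = exp(-r*dt) * [p*14.378390 + (1-p)*4.697220] = 11.292967
  V(1,1) = exp(-r*dt) * [p*4.697220 + (1-p)*0.000000] = 3.301209
  V(0,0) = exp(-r*dt) * [p*11.292967 + (1-p)*3.301209] = 8.771508

Answer: Price = V(0,0) = 8.7715


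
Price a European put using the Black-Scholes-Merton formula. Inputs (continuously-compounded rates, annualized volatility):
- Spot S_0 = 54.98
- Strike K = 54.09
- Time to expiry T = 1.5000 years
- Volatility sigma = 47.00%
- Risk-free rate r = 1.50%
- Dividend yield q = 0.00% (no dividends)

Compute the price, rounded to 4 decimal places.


Answer: Price = 11.1968

Derivation:
d1 = (ln(S/K) + (r - q + 0.5*sigma^2) * T) / (sigma * sqrt(T)) = 0.35525446
d2 = d1 - sigma * sqrt(T) = -0.22037563
exp(-rT) = 0.97775124; exp(-qT) = 1.00000000
P = K * exp(-rT) * N(-d2) - S_0 * exp(-qT) * N(-d1)
N(-d1) = 0.36119948; N(-d2) = 0.58721069
P = 54.0900 * 0.97775124 * 0.58721069 - 54.9800 * 1.00000000 * 0.36119948 = 11.1968


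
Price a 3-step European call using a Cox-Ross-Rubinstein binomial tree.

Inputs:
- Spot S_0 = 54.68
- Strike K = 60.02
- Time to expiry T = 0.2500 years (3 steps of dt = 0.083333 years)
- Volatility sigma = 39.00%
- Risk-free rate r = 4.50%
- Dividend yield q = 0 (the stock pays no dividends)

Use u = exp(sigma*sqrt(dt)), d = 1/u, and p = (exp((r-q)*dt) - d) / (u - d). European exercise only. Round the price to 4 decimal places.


Answer: Price = V(0,0) = 2.3431

Derivation:
dt = T/N = 0.083333
u = exp(sigma*sqrt(dt)) = 1.119165; d = 1/u = 0.893523
p = (exp((r-q)*dt) - d) / (u - d) = 0.488534
Discount per step: exp(-r*dt) = 0.996257
Stock lattice S(k, i) with i counting down-moves:
  k=0: S(0,0) = 54.6800
  k=1: S(1,0) = 61.1960; S(1,1) = 48.8578
  k=2: S(2,0) = 68.4884; S(2,1) = 54.6800; S(2,2) = 43.6556
  k=3: S(3,0) = 76.6499; S(3,1) = 61.1960; S(3,2) = 48.8578; S(3,3) = 39.0073
Terminal payoffs V(N, i) = max(S_T - K, 0):
  V(3,0) = 16.629871; V(3,1) = 1.175969; V(3,2) = 0.000000; V(3,3) = 0.000000
Backward induction: V(k, i) = exp(-r*dt) * [p * V(k+1, i) + (1-p) * V(k+1, i+1)].
  V(2,0) = exp(-r*dt) * [p*16.629871 + (1-p)*1.175969] = 8.693069
  V(2,1) = exp(-r*dt) * [p*1.175969 + (1-p)*0.000000] = 0.572351
  V(2,2) = exp(-r*dt) * [p*0.000000 + (1-p)*0.000000] = 0.000000
  V(1,0) = exp(-r*dt) * [p*8.693069 + (1-p)*0.572351] = 4.522608
  V(1,1) = exp(-r*dt) * [p*0.572351 + (1-p)*0.000000] = 0.278566
  V(0,0) = exp(-r*dt) * [p*4.522608 + (1-p)*0.278566] = 2.343123


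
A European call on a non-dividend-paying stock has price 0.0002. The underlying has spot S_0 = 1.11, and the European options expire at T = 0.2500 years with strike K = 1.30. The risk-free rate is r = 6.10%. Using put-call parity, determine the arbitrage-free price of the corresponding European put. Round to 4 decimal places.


Answer: Put price = 0.1705

Derivation:
Put-call parity: C - P = S_0 * exp(-qT) - K * exp(-rT).
S_0 * exp(-qT) = 1.1100 * 1.00000000 = 1.11000000
K * exp(-rT) = 1.3000 * 0.98486569 = 1.28032540
P = C - S*exp(-qT) + K*exp(-rT)
P = 0.0002 - 1.11000000 + 1.28032540 = 0.1705


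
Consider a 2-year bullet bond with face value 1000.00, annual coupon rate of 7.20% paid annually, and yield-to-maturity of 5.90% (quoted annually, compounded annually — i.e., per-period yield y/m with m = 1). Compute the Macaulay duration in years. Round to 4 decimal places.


Coupon per period c = face * coupon_rate / m = 72.000000
Periods per year m = 1; per-period yield y/m = 0.059000
Number of cashflows N = 2
Cashflows (t years, CF_t, discount factor 1/(1+y/m)^(m*t), PV):
  t = 1.0000: CF_t = 72.000000, DF = 0.944287, PV = 67.988669
  t = 2.0000: CF_t = 1072.000000, DF = 0.891678, PV = 955.878878
Price P = sum_t PV_t = 1023.867547
Macaulay numerator sum_t t * PV_t:
  t * PV_t at t = 1.0000: 67.988669
  t * PV_t at t = 2.0000: 1911.757756
Macaulay duration D = (sum_t t * PV_t) / P = 1979.746425 / 1023.867547 = 1.933596

Answer: Macaulay duration = 1.9336 years


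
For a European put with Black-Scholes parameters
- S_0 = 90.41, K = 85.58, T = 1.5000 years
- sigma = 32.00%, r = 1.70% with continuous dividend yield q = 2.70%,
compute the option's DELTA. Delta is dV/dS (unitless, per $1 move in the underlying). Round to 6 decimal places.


d1 = 0.2977744398; d2 = -0.0941439190
phi(d1) = 0.3816415958; exp(-qT) = 0.9603091645; exp(-rT) = 0.9748223790
N(-d1) = 0.3829376621
Delta = -exp(-qT) * N(-d1) = -0.9603091645 * 0.3829376621 = -0.367739

Answer: Delta = -0.367739


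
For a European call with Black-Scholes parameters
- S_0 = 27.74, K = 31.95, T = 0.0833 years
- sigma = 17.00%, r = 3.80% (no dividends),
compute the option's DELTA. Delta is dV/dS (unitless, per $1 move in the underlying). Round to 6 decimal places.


Answer: Delta = 0.002629

Derivation:
d1 = -2.7907429144; d2 = -2.8398078713
phi(d1) = 0.0081229528; exp(-qT) = 1.0000000000; exp(-rT) = 0.9968396046
N(d1) = 0.0026293612
Delta = exp(-qT) * N(d1) = 1.0000000000 * 0.0026293612 = 0.002629


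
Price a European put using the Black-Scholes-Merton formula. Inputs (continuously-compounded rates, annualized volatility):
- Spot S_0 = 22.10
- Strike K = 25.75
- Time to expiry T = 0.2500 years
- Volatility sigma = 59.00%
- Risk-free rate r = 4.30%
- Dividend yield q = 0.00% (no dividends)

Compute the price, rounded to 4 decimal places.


Answer: Price = 4.7913

Derivation:
d1 = (ln(S/K) + (r - q + 0.5*sigma^2) * T) / (sigma * sqrt(T)) = -0.33421871
d2 = d1 - sigma * sqrt(T) = -0.62921871
exp(-rT) = 0.98930757; exp(-qT) = 1.00000000
P = K * exp(-rT) * N(-d2) - S_0 * exp(-qT) * N(-d1)
N(-d1) = 0.63089274; N(-d2) = 0.73539706
P = 25.7500 * 0.98930757 * 0.73539706 - 22.1000 * 1.00000000 * 0.63089274 = 4.7913


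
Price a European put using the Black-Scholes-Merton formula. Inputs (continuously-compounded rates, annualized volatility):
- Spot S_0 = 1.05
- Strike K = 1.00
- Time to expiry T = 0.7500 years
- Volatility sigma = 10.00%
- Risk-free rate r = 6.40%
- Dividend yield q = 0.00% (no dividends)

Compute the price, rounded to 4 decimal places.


Answer: Price = 0.0057

Derivation:
d1 = (ln(S/K) + (r - q + 0.5*sigma^2) * T) / (sigma * sqrt(T)) = 1.16093782
d2 = d1 - sigma * sqrt(T) = 1.07433528
exp(-rT) = 0.95313379; exp(-qT) = 1.00000000
P = K * exp(-rT) * N(-d2) - S_0 * exp(-qT) * N(-d1)
N(-d1) = 0.12283359; N(-d2) = 0.14133622
P = 1.0000 * 0.95313379 * 0.14133622 - 1.0500 * 1.00000000 * 0.12283359 = 0.0057


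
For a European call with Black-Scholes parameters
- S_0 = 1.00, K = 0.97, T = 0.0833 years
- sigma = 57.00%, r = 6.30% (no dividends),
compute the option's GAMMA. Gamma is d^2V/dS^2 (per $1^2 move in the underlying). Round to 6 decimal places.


d1 = 0.2993047199; d2 = 0.1347928055
phi(d1) = 0.3814672830; exp(-qT) = 1.0000000000; exp(-rT) = 0.9947658462
Gamma = exp(-qT) * phi(d1) / (S * sigma * sqrt(T)) = 1.0000000000 * 0.3814672830 / (1.0000 * 0.5700 * 0.2886173938) = 2.318782

Answer: Gamma = 2.318782


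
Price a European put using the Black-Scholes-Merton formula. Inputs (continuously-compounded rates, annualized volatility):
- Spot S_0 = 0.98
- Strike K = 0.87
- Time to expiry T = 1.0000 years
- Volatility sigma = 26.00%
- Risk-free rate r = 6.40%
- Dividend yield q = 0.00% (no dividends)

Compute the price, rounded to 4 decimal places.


d1 = (ln(S/K) + (r - q + 0.5*sigma^2) * T) / (sigma * sqrt(T)) = 0.83407446
d2 = d1 - sigma * sqrt(T) = 0.57407446
exp(-rT) = 0.93800500; exp(-qT) = 1.00000000
P = K * exp(-rT) * N(-d2) - S_0 * exp(-qT) * N(-d1)
N(-d1) = 0.20211951; N(-d2) = 0.28295871
P = 0.8700 * 0.93800500 * 0.28295871 - 0.9800 * 1.00000000 * 0.20211951 = 0.0328

Answer: Price = 0.0328


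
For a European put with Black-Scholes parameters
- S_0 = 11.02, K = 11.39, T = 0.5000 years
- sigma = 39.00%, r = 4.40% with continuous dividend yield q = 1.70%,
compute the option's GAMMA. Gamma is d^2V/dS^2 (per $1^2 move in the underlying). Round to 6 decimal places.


Answer: Gamma = 0.129870

Derivation:
d1 = 0.0670882109; d2 = -0.2086834337
phi(d1) = 0.3980455045; exp(-qT) = 0.9915360229; exp(-rT) = 0.9782402351
Gamma = exp(-qT) * phi(d1) / (S * sigma * sqrt(T)) = 0.9915360229 * 0.3980455045 / (11.0200 * 0.3900 * 0.7071067812) = 0.129870


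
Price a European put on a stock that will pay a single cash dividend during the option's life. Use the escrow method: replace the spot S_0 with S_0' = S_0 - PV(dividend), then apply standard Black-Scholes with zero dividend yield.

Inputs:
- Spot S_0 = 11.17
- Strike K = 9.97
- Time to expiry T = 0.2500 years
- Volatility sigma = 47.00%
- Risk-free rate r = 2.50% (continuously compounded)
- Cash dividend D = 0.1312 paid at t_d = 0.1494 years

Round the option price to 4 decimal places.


PV(D) = D * exp(-r * t_d) = 0.1312 * 0.99627197 = 0.13071088
S_0' = S_0 - PV(D) = 11.1700 - 0.13071088 = 11.03928912
d1 = (ln(S_0'/K) + (r + sigma^2/2)*T) / (sigma*sqrt(T)) = 0.57762793
d2 = d1 - sigma*sqrt(T) = 0.34262793
exp(-rT) = 0.99376949
N(-d1) = 0.28175767; N(-d2) = 0.36593919
P = K * exp(-rT) * N(-d2) - S_0' * N(-d1) = 9.9700 * 0.99376949 * 0.36593919 - 11.03928912 * 0.28175767 = 0.5153

Answer: Price = 0.5153


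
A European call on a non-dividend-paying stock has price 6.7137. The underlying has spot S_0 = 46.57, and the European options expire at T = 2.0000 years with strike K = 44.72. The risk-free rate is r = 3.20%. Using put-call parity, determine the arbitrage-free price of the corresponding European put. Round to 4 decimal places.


Put-call parity: C - P = S_0 * exp(-qT) - K * exp(-rT).
S_0 * exp(-qT) = 46.5700 * 1.00000000 = 46.57000000
K * exp(-rT) = 44.7200 * 0.93800500 = 41.94758358
P = C - S*exp(-qT) + K*exp(-rT)
P = 6.7137 - 46.57000000 + 41.94758358 = 2.0913

Answer: Put price = 2.0913


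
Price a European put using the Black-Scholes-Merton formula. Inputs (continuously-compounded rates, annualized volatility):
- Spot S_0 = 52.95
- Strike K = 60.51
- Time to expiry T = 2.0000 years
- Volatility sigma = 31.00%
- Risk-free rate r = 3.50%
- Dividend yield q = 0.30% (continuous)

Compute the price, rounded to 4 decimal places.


d1 = (ln(S/K) + (r - q + 0.5*sigma^2) * T) / (sigma * sqrt(T)) = 0.06076427
d2 = d1 - sigma * sqrt(T) = -0.37764194
exp(-rT) = 0.93239382; exp(-qT) = 0.99401796
P = K * exp(-rT) * N(-d2) - S_0 * exp(-qT) * N(-d1)
N(-d1) = 0.47577347; N(-d2) = 0.64715170
P = 60.5100 * 0.93239382 * 0.64715170 - 52.9500 * 0.99401796 * 0.47577347 = 11.4702

Answer: Price = 11.4702


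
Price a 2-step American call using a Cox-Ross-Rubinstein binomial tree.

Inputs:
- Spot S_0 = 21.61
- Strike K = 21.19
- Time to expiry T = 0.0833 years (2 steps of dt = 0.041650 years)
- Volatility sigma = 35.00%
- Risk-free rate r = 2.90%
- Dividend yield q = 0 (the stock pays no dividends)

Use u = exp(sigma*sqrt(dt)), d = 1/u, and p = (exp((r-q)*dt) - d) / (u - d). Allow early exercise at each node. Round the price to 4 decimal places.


dt = T/N = 0.041650
u = exp(sigma*sqrt(dt)) = 1.074042; d = 1/u = 0.931062
p = (exp((r-q)*dt) - d) / (u - d) = 0.490603
Discount per step: exp(-r*dt) = 0.998793
Stock lattice S(k, i) with i counting down-moves:
  k=0: S(0,0) = 21.6100
  k=1: S(1,0) = 23.2100; S(1,1) = 20.1203
  k=2: S(2,0) = 24.9286; S(2,1) = 21.6100; S(2,2) = 18.7332
Terminal payoffs V(N, i) = max(S_T - K, 0):
  V(2,0) = 3.738569; V(2,1) = 0.420000; V(2,2) = 0.000000
Backward induction: V(k, i) = exp(-r*dt) * [p * V(k+1, i) + (1-p) * V(k+1, i+1)]; then take max(V_cont, immediate exercise) for American.
  V(1,0) = exp(-r*dt) * [p*3.738569 + (1-p)*0.420000] = 2.045628; exercise = 2.020049; V(1,0) = max -> 2.045628
  V(1,1) = exp(-r*dt) * [p*0.420000 + (1-p)*0.000000] = 0.205805; exercise = 0.000000; V(1,1) = max -> 0.205805
  V(0,0) = exp(-r*dt) * [p*2.045628 + (1-p)*0.205805] = 1.107090; exercise = 0.420000; V(0,0) = max -> 1.107090

Answer: Price = V(0,0) = 1.1071


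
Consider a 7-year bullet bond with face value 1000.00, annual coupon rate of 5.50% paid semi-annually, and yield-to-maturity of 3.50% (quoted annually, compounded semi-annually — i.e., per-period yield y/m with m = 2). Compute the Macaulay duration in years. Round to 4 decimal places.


Answer: Macaulay duration = 5.9771 years

Derivation:
Coupon per period c = face * coupon_rate / m = 27.500000
Periods per year m = 2; per-period yield y/m = 0.017500
Number of cashflows N = 14
Cashflows (t years, CF_t, discount factor 1/(1+y/m)^(m*t), PV):
  t = 0.5000: CF_t = 27.500000, DF = 0.982801, PV = 27.027027
  t = 1.0000: CF_t = 27.500000, DF = 0.965898, PV = 26.562189
  t = 1.5000: CF_t = 27.500000, DF = 0.949285, PV = 26.105345
  t = 2.0000: CF_t = 27.500000, DF = 0.932959, PV = 25.656359
  t = 2.5000: CF_t = 27.500000, DF = 0.916913, PV = 25.215095
  t = 3.0000: CF_t = 27.500000, DF = 0.901143, PV = 24.781420
  t = 3.5000: CF_t = 27.500000, DF = 0.885644, PV = 24.355204
  t = 4.0000: CF_t = 27.500000, DF = 0.870412, PV = 23.936318
  t = 4.5000: CF_t = 27.500000, DF = 0.855441, PV = 23.524637
  t = 5.0000: CF_t = 27.500000, DF = 0.840729, PV = 23.120036
  t = 5.5000: CF_t = 27.500000, DF = 0.826269, PV = 22.722395
  t = 6.0000: CF_t = 27.500000, DF = 0.812058, PV = 22.331592
  t = 6.5000: CF_t = 27.500000, DF = 0.798091, PV = 21.947510
  t = 7.0000: CF_t = 1027.500000, DF = 0.784365, PV = 805.934932
Price P = sum_t PV_t = 1123.220059
Macaulay numerator sum_t t * PV_t:
  t * PV_t at t = 0.5000: 13.513514
  t * PV_t at t = 1.0000: 26.562189
  t * PV_t at t = 1.5000: 39.158018
  t * PV_t at t = 2.0000: 51.312718
  t * PV_t at t = 2.5000: 63.037737
  t * PV_t at t = 3.0000: 74.344260
  t * PV_t at t = 3.5000: 85.243213
  t * PV_t at t = 4.0000: 95.745273
  t * PV_t at t = 4.5000: 105.860867
  t * PV_t at t = 5.0000: 115.600182
  t * PV_t at t = 5.5000: 124.973170
  t * PV_t at t = 6.0000: 133.989550
  t * PV_t at t = 6.5000: 142.658817
  t * PV_t at t = 7.0000: 5641.544524
Macaulay duration D = (sum_t t * PV_t) / P = 6713.544031 / 1123.220059 = 5.977051


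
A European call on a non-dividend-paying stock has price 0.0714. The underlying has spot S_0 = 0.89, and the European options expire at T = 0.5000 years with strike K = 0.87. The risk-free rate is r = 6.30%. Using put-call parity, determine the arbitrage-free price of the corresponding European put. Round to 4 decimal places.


Put-call parity: C - P = S_0 * exp(-qT) - K * exp(-rT).
S_0 * exp(-qT) = 0.8900 * 1.00000000 = 0.89000000
K * exp(-rT) = 0.8700 * 0.96899096 = 0.84302213
P = C - S*exp(-qT) + K*exp(-rT)
P = 0.0714 - 0.89000000 + 0.84302213 = 0.0244

Answer: Put price = 0.0244


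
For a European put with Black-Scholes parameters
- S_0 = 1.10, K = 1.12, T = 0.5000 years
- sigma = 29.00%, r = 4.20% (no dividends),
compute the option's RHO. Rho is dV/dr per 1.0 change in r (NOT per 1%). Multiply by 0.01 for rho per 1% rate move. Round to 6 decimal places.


Answer: Rho = -0.293406

Derivation:
d1 = 0.1170700348; d2 = -0.0879909317
phi(d1) = 0.3962177957; exp(-qT) = 1.0000000000; exp(-rT) = 0.9792189646
N(-d2) = 0.5350580582
Rho = -K*T*exp(-rT)*N(-d2) = -1.1200 * 0.5000 * 0.9792189646 * 0.5350580582 = -0.293406


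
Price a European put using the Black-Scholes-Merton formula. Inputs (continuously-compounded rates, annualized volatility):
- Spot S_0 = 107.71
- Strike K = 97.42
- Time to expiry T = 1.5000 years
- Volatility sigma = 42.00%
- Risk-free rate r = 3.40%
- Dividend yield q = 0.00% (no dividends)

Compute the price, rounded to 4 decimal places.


d1 = (ln(S/K) + (r - q + 0.5*sigma^2) * T) / (sigma * sqrt(T)) = 0.55154519
d2 = d1 - sigma * sqrt(T) = 0.03715235
exp(-rT) = 0.95027867; exp(-qT) = 1.00000000
P = K * exp(-rT) * N(-d2) - S_0 * exp(-qT) * N(-d1)
N(-d1) = 0.29063000; N(-d2) = 0.48518177
P = 97.4200 * 0.95027867 * 0.48518177 - 107.7100 * 1.00000000 * 0.29063000 = 13.6125

Answer: Price = 13.6125


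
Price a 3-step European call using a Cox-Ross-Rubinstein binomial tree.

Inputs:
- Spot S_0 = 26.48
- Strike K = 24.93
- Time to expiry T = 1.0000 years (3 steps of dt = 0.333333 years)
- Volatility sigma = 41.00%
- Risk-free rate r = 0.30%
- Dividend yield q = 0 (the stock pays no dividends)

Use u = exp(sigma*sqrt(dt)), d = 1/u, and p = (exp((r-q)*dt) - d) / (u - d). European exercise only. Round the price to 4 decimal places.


Answer: Price = V(0,0) = 5.3320

Derivation:
dt = T/N = 0.333333
u = exp(sigma*sqrt(dt)) = 1.267078; d = 1/u = 0.789217
p = (exp((r-q)*dt) - d) / (u - d) = 0.443190
Discount per step: exp(-r*dt) = 0.999000
Stock lattice S(k, i) with i counting down-moves:
  k=0: S(0,0) = 26.4800
  k=1: S(1,0) = 33.5522; S(1,1) = 20.8985
  k=2: S(2,0) = 42.5133; S(2,1) = 26.4800; S(2,2) = 16.4934
  k=3: S(3,0) = 53.8677; S(3,1) = 33.5522; S(3,2) = 20.8985; S(3,3) = 13.0169
Terminal payoffs V(N, i) = max(S_T - K, 0):
  V(3,0) = 28.937674; V(3,1) = 8.622230; V(3,2) = 0.000000; V(3,3) = 0.000000
Backward induction: V(k, i) = exp(-r*dt) * [p * V(k+1, i) + (1-p) * V(k+1, i+1)].
  V(2,0) = exp(-r*dt) * [p*28.937674 + (1-p)*8.622230] = 17.608217
  V(2,1) = exp(-r*dt) * [p*8.622230 + (1-p)*0.000000] = 3.817468
  V(2,2) = exp(-r*dt) * [p*0.000000 + (1-p)*0.000000] = 0.000000
  V(1,0) = exp(-r*dt) * [p*17.608217 + (1-p)*3.817468] = 9.919467
  V(1,1) = exp(-r*dt) * [p*3.817468 + (1-p)*0.000000] = 1.690173
  V(0,0) = exp(-r*dt) * [p*9.919467 + (1-p)*1.690173] = 5.331980


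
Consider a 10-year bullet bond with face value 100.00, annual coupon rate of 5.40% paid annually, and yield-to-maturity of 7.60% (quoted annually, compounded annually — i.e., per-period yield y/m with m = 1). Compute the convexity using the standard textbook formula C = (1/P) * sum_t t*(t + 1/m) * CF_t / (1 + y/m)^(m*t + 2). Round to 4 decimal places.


Answer: Convexity = 67.6116

Derivation:
Coupon per period c = face * coupon_rate / m = 5.400000
Periods per year m = 1; per-period yield y/m = 0.076000
Number of cashflows N = 10
Cashflows (t years, CF_t, discount factor 1/(1+y/m)^(m*t), PV):
  t = 1.0000: CF_t = 5.400000, DF = 0.929368, PV = 5.018587
  t = 2.0000: CF_t = 5.400000, DF = 0.863725, PV = 4.664115
  t = 3.0000: CF_t = 5.400000, DF = 0.802718, PV = 4.334679
  t = 4.0000: CF_t = 5.400000, DF = 0.746021, PV = 4.028512
  t = 5.0000: CF_t = 5.400000, DF = 0.693328, PV = 3.743970
  t = 6.0000: CF_t = 5.400000, DF = 0.644357, PV = 3.479526
  t = 7.0000: CF_t = 5.400000, DF = 0.598845, PV = 3.233761
  t = 8.0000: CF_t = 5.400000, DF = 0.556547, PV = 3.005354
  t = 9.0000: CF_t = 5.400000, DF = 0.517237, PV = 2.793080
  t = 10.0000: CF_t = 105.400000, DF = 0.480704, PV = 50.666149
Price P = sum_t PV_t = 84.967733
Convexity numerator sum_t t*(t + 1/m) * CF_t / (1+y/m)^(m*t + 2):
  t = 1.0000: term = 8.669358
  t = 2.0000: term = 24.171073
  t = 3.0000: term = 44.927644
  t = 4.0000: term = 69.590527
  t = 5.0000: term = 97.012817
  t = 6.0000: term = 126.224855
  t = 7.0000: term = 156.412459
  t = 8.0000: term = 186.897522
  t = 9.0000: term = 217.120727
  t = 10.0000: term = 4813.777804
Convexity = (1/P) * sum = 5744.804786 / 84.967733 = 67.611605


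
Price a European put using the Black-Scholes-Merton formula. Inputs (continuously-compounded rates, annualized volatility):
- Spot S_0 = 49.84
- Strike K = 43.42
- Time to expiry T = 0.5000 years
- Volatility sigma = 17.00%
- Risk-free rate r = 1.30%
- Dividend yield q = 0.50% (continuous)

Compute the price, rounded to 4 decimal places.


Answer: Price = 0.3247

Derivation:
d1 = (ln(S/K) + (r - q + 0.5*sigma^2) * T) / (sigma * sqrt(T)) = 1.24053741
d2 = d1 - sigma * sqrt(T) = 1.12032925
exp(-rT) = 0.99352108; exp(-qT) = 0.99750312
P = K * exp(-rT) * N(-d2) - S_0 * exp(-qT) * N(-d1)
N(-d1) = 0.10738834; N(-d2) = 0.13128674
P = 43.4200 * 0.99352108 * 0.13128674 - 49.8400 * 0.99750312 * 0.10738834 = 0.3247


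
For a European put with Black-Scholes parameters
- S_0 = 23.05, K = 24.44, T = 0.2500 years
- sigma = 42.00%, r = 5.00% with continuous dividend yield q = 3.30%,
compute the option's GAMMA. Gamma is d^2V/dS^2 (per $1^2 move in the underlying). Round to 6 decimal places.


Answer: Gamma = 0.080782

Derivation:
d1 = -0.1535969755; d2 = -0.3635969755
phi(d1) = 0.3942639979; exp(-qT) = 0.9917839379; exp(-rT) = 0.9875778005
Gamma = exp(-qT) * phi(d1) / (S * sigma * sqrt(T)) = 0.9917839379 * 0.3942639979 / (23.0500 * 0.4200 * 0.5000000000) = 0.080782


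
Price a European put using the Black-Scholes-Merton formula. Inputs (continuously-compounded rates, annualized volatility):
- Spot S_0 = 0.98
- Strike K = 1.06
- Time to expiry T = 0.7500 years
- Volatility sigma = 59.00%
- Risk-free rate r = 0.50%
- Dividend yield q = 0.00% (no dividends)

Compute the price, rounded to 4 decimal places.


Answer: Price = 0.2454

Derivation:
d1 = (ln(S/K) + (r - q + 0.5*sigma^2) * T) / (sigma * sqrt(T)) = 0.10923836
d2 = d1 - sigma * sqrt(T) = -0.40171663
exp(-rT) = 0.99625702; exp(-qT) = 1.00000000
P = K * exp(-rT) * N(-d2) - S_0 * exp(-qT) * N(-d1)
N(-d1) = 0.45650672; N(-d2) = 0.65605371
P = 1.0600 * 0.99625702 * 0.65605371 - 0.9800 * 1.00000000 * 0.45650672 = 0.2454


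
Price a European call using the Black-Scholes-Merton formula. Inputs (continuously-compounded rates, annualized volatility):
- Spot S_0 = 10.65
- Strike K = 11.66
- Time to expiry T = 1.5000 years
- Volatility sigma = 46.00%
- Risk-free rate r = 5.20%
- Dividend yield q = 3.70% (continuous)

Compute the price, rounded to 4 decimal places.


Answer: Price = 1.9750

Derivation:
d1 = (ln(S/K) + (r - q + 0.5*sigma^2) * T) / (sigma * sqrt(T)) = 0.16080671
d2 = d1 - sigma * sqrt(T) = -0.40257593
exp(-rT) = 0.92496443; exp(-qT) = 0.94601202
C = S_0 * exp(-qT) * N(d1) - K * exp(-rT) * N(d2)
N(d1) = 0.56387718; N(d2) = 0.34363011
C = 10.6500 * 0.94601202 * 0.56387718 - 11.6600 * 0.92496443 * 0.34363011 = 1.9750


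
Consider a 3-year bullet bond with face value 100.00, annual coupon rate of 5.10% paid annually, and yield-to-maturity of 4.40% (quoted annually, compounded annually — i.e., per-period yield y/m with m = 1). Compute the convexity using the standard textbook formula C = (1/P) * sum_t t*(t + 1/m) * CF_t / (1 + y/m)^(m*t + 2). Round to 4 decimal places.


Coupon per period c = face * coupon_rate / m = 5.100000
Periods per year m = 1; per-period yield y/m = 0.044000
Number of cashflows N = 3
Cashflows (t years, CF_t, discount factor 1/(1+y/m)^(m*t), PV):
  t = 1.0000: CF_t = 5.100000, DF = 0.957854, PV = 4.885057
  t = 2.0000: CF_t = 5.100000, DF = 0.917485, PV = 4.679174
  t = 3.0000: CF_t = 105.100000, DF = 0.878817, PV = 92.363678
Price P = sum_t PV_t = 101.927910
Convexity numerator sum_t t*(t + 1/m) * CF_t / (1+y/m)^(m*t + 2):
  t = 1.0000: term = 8.963935
  t = 2.0000: term = 25.758433
  t = 3.0000: term = 1016.907543
Convexity = (1/P) * sum = 1051.629910 / 101.927910 = 10.317389

Answer: Convexity = 10.3174


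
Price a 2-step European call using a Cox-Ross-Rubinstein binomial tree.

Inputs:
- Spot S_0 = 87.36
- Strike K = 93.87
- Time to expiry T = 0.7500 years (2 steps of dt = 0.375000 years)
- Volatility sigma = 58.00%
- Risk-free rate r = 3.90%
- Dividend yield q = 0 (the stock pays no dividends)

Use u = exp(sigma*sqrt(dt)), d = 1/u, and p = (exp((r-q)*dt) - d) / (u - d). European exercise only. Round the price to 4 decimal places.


dt = T/N = 0.375000
u = exp(sigma*sqrt(dt)) = 1.426432; d = 1/u = 0.701050
p = (exp((r-q)*dt) - d) / (u - d) = 0.432438
Discount per step: exp(-r*dt) = 0.985481
Stock lattice S(k, i) with i counting down-moves:
  k=0: S(0,0) = 87.3600
  k=1: S(1,0) = 124.6131; S(1,1) = 61.2437
  k=2: S(2,0) = 177.7520; S(2,1) = 87.3600; S(2,2) = 42.9349
Terminal payoffs V(N, i) = max(S_T - K, 0):
  V(2,0) = 83.882039; V(2,1) = 0.000000; V(2,2) = 0.000000
Backward induction: V(k, i) = exp(-r*dt) * [p * V(k+1, i) + (1-p) * V(k+1, i+1)].
  V(1,0) = exp(-r*dt) * [p*83.882039 + (1-p)*0.000000] = 35.747119
  V(1,1) = exp(-r*dt) * [p*0.000000 + (1-p)*0.000000] = 0.000000
  V(0,0) = exp(-r*dt) * [p*35.747119 + (1-p)*0.000000] = 15.233970

Answer: Price = V(0,0) = 15.2340
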